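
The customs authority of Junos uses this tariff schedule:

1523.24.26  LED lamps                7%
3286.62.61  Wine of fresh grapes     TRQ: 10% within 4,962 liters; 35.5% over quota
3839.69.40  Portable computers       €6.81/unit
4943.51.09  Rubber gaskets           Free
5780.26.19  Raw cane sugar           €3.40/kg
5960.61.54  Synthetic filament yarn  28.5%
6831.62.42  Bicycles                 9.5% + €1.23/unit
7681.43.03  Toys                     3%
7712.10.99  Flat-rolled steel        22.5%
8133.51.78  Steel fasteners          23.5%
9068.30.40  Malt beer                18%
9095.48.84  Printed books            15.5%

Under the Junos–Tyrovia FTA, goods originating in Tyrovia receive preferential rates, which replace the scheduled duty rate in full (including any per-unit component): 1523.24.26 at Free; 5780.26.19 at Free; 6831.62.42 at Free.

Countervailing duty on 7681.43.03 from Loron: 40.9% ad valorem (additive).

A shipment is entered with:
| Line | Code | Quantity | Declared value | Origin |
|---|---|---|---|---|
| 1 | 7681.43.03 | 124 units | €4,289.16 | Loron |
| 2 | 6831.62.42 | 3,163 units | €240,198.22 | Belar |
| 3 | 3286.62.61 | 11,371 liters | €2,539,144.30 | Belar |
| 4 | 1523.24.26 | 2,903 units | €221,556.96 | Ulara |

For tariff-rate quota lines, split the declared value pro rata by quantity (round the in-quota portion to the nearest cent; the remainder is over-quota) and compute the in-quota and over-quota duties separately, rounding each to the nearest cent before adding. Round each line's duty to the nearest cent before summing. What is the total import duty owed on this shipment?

€662,953.75

Line 1 (7681.43.03, Loron, 124 units, €4,289.16):
Base rate for 7681.43.03 is 3%.
Additional duty on 7681.43.03 from Loron: +40.9%. Applied ad valorem rate: 3% + 40.9% = 43.9%.
Duty = €4,289.16 × 43.9% = €1,882.94.
Line 2 (6831.62.42, Belar, 3,163 units, €240,198.22):
Base rate for 6831.62.42 is 9.5% + €1.23/unit.
6831.62.42 has an FTA preferential rate, but origin Belar is not Tyrovia; base rate stands.
Duty = €240,198.22 × 9.5% + 3,163 × €1.23 = €26,709.32.
Line 3 (3286.62.61, Belar, 11,371 liters, €2,539,144.30):
Code 3286.62.61 is under a tariff-rate quota (threshold 4,962 liters). In-quota: 4,962 liters at 10%; over-quota: 6,409 liters at 35.5%.
Pro-rata value split: in-quota = €2,539,144.30 × 4,962/11,371 = €1,108,014.60; over-quota = €2,539,144.30 − €1,108,014.60 = €1,431,129.70.
In-quota duty = €1,108,014.60 × 10% = €110,801.46. Over-quota duty = €1,431,129.70 × 35.5% = €508,051.04.
Line duty = €110,801.46 + €508,051.04 = €618,852.50.
Line 4 (1523.24.26, Ulara, 2,903 units, €221,556.96):
Base rate for 1523.24.26 is 7%.
1523.24.26 has an FTA preferential rate, but origin Ulara is not Tyrovia; base rate stands.
Duty = €221,556.96 × 7% = €15,508.99.
Total = €1,882.94 + €26,709.32 + €618,852.50 + €15,508.99 = €662,953.75.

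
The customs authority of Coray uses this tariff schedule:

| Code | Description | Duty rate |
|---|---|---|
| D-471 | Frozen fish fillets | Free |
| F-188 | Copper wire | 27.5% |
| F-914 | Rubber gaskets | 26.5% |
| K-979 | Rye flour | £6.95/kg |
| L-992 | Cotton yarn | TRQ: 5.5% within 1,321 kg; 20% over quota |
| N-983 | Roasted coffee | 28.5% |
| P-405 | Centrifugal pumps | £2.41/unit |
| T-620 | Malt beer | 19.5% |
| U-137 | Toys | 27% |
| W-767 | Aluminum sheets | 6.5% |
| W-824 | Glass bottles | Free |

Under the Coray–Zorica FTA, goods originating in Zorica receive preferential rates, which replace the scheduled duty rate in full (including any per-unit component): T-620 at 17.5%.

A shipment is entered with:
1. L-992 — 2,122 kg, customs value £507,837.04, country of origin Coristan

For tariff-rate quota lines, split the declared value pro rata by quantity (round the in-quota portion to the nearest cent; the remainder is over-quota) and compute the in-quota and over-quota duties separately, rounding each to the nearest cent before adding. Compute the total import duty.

£55,726.85

Line 1 (L-992, Coristan, 2,122 kg, £507,837.04):
Code L-992 is under a tariff-rate quota (threshold 1,321 kg). In-quota: 1,321 kg at 5.5%; over-quota: 801 kg at 20%.
Pro-rata value split: in-quota = £507,837.04 × 1,321/2,122 = £316,141.72; over-quota = £507,837.04 − £316,141.72 = £191,695.32.
In-quota duty = £316,141.72 × 5.5% = £17,387.79. Over-quota duty = £191,695.32 × 20% = £38,339.06.
Line duty = £17,387.79 + £38,339.06 = £55,726.85.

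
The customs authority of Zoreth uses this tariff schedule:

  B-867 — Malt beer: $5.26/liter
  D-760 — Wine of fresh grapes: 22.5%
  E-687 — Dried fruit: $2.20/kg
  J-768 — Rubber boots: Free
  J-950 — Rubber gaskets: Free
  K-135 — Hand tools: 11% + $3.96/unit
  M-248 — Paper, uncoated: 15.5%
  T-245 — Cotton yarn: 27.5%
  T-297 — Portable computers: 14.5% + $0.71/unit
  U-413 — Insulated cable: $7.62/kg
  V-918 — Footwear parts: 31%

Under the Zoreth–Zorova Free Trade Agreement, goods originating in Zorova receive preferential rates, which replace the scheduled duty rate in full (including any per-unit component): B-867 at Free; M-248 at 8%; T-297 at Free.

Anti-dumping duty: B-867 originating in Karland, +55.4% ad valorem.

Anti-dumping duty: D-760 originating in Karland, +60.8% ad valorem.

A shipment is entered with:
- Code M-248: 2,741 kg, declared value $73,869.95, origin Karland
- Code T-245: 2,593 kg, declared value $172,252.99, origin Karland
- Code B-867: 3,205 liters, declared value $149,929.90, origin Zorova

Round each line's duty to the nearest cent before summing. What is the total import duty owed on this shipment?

Line 1 (M-248, Karland, 2,741 kg, $73,869.95):
Base rate for M-248 is 15.5%.
M-248 has an FTA preferential rate, but origin Karland is not Zorova; base rate stands.
Duty = $73,869.95 × 15.5% = $11,449.84.
Line 2 (T-245, Karland, 2,593 kg, $172,252.99):
Base rate for T-245 is 27.5%.
Duty = $172,252.99 × 27.5% = $47,369.57.
Line 3 (B-867, Zorova, 3,205 liters, $149,929.90):
Base rate for B-867 is $5.26/liter.
Origin Zorova qualifies under the Zoreth–Zorova agreement and B-867 is covered: preferential rate Free applies instead.
The additional-duty order on B-867 targets Karland, not Zorova; it does not apply.
Duty = $149,929.90 × 0% = $0.00.
Total = $11,449.84 + $47,369.57 + $0.00 = $58,819.41.

$58,819.41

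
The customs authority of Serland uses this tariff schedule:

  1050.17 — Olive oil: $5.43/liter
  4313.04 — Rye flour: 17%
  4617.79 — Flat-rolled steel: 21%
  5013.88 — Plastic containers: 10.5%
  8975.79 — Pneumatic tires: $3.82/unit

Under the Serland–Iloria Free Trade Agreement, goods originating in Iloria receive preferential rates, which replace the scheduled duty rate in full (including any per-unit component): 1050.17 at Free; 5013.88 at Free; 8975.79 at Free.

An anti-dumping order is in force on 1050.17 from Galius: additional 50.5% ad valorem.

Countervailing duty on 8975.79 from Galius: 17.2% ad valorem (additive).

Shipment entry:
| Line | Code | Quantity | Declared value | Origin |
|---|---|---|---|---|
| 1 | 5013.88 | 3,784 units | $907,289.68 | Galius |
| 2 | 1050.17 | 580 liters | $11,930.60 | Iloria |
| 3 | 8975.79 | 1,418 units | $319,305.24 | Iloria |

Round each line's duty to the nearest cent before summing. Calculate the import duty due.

$95,265.42

Line 1 (5013.88, Galius, 3,784 units, $907,289.68):
Base rate for 5013.88 is 10.5%.
5013.88 has an FTA preferential rate, but origin Galius is not Iloria; base rate stands.
Duty = $907,289.68 × 10.5% = $95,265.42.
Line 2 (1050.17, Iloria, 580 liters, $11,930.60):
Base rate for 1050.17 is $5.43/liter.
Origin Iloria qualifies under the Serland–Iloria agreement and 1050.17 is covered: preferential rate Free applies instead.
The additional-duty order on 1050.17 targets Galius, not Iloria; it does not apply.
Duty = $11,930.60 × 0% = $0.00.
Line 3 (8975.79, Iloria, 1,418 units, $319,305.24):
Base rate for 8975.79 is $3.82/unit.
Origin Iloria qualifies under the Serland–Iloria agreement and 8975.79 is covered: preferential rate Free applies instead.
The additional-duty order on 8975.79 targets Galius, not Iloria; it does not apply.
Duty = $319,305.24 × 0% = $0.00.
Total = $95,265.42 + $0.00 + $0.00 = $95,265.42.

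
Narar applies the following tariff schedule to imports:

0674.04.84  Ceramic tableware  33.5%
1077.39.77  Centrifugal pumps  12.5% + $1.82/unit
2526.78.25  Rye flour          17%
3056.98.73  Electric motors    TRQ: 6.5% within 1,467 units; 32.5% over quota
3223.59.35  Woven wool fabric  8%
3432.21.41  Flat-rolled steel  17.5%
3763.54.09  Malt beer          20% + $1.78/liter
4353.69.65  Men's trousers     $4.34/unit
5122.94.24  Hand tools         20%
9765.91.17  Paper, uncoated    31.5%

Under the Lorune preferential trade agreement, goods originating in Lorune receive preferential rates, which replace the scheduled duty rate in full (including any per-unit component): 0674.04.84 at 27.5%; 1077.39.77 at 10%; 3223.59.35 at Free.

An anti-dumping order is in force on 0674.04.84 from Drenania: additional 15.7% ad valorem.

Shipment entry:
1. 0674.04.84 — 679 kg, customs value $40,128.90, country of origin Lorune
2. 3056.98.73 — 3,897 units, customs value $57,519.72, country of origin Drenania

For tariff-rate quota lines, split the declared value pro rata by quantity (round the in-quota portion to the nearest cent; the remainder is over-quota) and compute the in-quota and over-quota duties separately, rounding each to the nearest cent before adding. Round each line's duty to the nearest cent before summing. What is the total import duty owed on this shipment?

Line 1 (0674.04.84, Lorune, 679 kg, $40,128.90):
Base rate for 0674.04.84 is 33.5%.
Origin Lorune qualifies under the Narar–Lorune agreement and 0674.04.84 is covered: preferential rate 27.5% applies instead.
The additional-duty order on 0674.04.84 targets Drenania, not Lorune; it does not apply.
Duty = $40,128.90 × 27.5% = $11,035.45.
Line 2 (3056.98.73, Drenania, 3,897 units, $57,519.72):
Code 3056.98.73 is under a tariff-rate quota (threshold 1,467 units). In-quota: 1,467 units at 6.5%; over-quota: 2,430 units at 32.5%.
Pro-rata value split: in-quota = $57,519.72 × 1,467/3,897 = $21,652.92; over-quota = $57,519.72 − $21,652.92 = $35,866.80.
In-quota duty = $21,652.92 × 6.5% = $1,407.44. Over-quota duty = $35,866.80 × 32.5% = $11,656.71.
Line duty = $1,407.44 + $11,656.71 = $13,064.15.
Total = $11,035.45 + $13,064.15 = $24,099.60.

$24,099.60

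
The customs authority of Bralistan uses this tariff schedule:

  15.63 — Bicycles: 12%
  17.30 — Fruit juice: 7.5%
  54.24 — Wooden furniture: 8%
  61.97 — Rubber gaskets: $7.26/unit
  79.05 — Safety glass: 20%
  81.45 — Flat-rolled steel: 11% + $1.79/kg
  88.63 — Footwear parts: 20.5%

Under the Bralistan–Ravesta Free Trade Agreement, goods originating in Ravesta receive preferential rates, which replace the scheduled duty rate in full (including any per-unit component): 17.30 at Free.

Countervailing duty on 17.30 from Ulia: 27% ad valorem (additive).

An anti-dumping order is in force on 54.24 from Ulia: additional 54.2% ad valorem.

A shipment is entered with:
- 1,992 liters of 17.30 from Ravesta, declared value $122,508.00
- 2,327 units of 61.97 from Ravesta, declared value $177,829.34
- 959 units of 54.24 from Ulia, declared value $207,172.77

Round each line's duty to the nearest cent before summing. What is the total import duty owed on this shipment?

Line 1 (17.30, Ravesta, 1,992 liters, $122,508.00):
Base rate for 17.30 is 7.5%.
Origin Ravesta qualifies under the Bralistan–Ravesta agreement and 17.30 is covered: preferential rate Free applies instead.
The additional-duty order on 17.30 targets Ulia, not Ravesta; it does not apply.
Duty = $122,508.00 × 0% = $0.00.
Line 2 (61.97, Ravesta, 2,327 units, $177,829.34):
Base rate for 61.97 is $7.26/unit.
Origin Ravesta is the FTA partner but 61.97 is not on the preference list; base rate stands.
Duty = 2,327 × $7.26 = $16,894.02.
Line 3 (54.24, Ulia, 959 units, $207,172.77):
Base rate for 54.24 is 8%.
Additional duty on 54.24 from Ulia: +54.2%. Applied ad valorem rate: 8% + 54.2% = 62.2%.
Duty = $207,172.77 × 62.2% = $128,861.46.
Total = $0.00 + $16,894.02 + $128,861.46 = $145,755.48.

$145,755.48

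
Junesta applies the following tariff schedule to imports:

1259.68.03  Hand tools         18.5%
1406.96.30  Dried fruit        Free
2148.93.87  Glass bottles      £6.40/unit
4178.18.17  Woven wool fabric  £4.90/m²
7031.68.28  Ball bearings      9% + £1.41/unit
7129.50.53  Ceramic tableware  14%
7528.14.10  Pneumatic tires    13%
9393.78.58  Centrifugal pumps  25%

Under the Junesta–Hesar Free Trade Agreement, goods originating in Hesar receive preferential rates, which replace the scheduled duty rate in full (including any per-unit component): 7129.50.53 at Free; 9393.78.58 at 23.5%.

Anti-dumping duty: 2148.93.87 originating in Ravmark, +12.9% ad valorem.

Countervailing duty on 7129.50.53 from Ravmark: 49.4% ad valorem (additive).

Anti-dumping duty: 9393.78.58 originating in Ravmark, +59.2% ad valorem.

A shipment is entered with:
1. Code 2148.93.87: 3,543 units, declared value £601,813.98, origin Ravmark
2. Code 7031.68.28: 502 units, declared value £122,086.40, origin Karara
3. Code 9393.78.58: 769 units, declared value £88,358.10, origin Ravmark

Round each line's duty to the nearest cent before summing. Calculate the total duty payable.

Line 1 (2148.93.87, Ravmark, 3,543 units, £601,813.98):
Base rate for 2148.93.87 is £6.40/unit.
Additional duty on 2148.93.87 from Ravmark: +12.9% ad valorem. Applied ad valorem rate = 12.9%.
Duty = £601,813.98 × 12.9% + 3,543 × £6.40 = £100,309.20.
Line 2 (7031.68.28, Karara, 502 units, £122,086.40):
Base rate for 7031.68.28 is 9% + £1.41/unit.
Duty = £122,086.40 × 9% + 502 × £1.41 = £11,695.60.
Line 3 (9393.78.58, Ravmark, 769 units, £88,358.10):
Base rate for 9393.78.58 is 25%.
9393.78.58 has an FTA preferential rate, but origin Ravmark is not Hesar; base rate stands.
Additional duty on 9393.78.58 from Ravmark: +59.2%. Applied ad valorem rate: 25% + 59.2% = 84.2%.
Duty = £88,358.10 × 84.2% = £74,397.52.
Total = £100,309.20 + £11,695.60 + £74,397.52 = £186,402.32.

£186,402.32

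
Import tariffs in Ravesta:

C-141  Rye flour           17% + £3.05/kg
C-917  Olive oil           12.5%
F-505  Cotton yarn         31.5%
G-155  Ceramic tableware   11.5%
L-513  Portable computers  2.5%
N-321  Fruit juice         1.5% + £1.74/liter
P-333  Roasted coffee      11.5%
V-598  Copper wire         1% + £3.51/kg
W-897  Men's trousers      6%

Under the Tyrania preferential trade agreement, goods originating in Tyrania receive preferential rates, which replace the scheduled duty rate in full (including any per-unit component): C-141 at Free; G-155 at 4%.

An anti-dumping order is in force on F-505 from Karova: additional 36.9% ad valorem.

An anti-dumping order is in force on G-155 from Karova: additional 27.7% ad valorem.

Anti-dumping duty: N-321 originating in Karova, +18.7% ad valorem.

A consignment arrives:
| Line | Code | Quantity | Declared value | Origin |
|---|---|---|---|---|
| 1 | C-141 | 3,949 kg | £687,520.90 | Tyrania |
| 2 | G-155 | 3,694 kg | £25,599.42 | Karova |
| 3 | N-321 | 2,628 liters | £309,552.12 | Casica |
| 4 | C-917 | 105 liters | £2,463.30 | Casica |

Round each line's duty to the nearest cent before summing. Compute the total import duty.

£19,558.88

Line 1 (C-141, Tyrania, 3,949 kg, £687,520.90):
Base rate for C-141 is 17% + £3.05/kg.
Origin Tyrania qualifies under the Ravesta–Tyrania agreement and C-141 is covered: preferential rate Free applies instead.
Duty = £687,520.90 × 0% = £0.00.
Line 2 (G-155, Karova, 3,694 kg, £25,599.42):
Base rate for G-155 is 11.5%.
G-155 has an FTA preferential rate, but origin Karova is not Tyrania; base rate stands.
Additional duty on G-155 from Karova: +27.7%. Applied ad valorem rate: 11.5% + 27.7% = 39.2%.
Duty = £25,599.42 × 39.2% = £10,034.97.
Line 3 (N-321, Casica, 2,628 liters, £309,552.12):
Base rate for N-321 is 1.5% + £1.74/liter.
The additional-duty order on N-321 targets Karova, not Casica; it does not apply.
Duty = £309,552.12 × 1.5% + 2,628 × £1.74 = £9,216.00.
Line 4 (C-917, Casica, 105 liters, £2,463.30):
Base rate for C-917 is 12.5%.
Duty = £2,463.30 × 12.5% = £307.91.
Total = £0.00 + £10,034.97 + £9,216.00 + £307.91 = £19,558.88.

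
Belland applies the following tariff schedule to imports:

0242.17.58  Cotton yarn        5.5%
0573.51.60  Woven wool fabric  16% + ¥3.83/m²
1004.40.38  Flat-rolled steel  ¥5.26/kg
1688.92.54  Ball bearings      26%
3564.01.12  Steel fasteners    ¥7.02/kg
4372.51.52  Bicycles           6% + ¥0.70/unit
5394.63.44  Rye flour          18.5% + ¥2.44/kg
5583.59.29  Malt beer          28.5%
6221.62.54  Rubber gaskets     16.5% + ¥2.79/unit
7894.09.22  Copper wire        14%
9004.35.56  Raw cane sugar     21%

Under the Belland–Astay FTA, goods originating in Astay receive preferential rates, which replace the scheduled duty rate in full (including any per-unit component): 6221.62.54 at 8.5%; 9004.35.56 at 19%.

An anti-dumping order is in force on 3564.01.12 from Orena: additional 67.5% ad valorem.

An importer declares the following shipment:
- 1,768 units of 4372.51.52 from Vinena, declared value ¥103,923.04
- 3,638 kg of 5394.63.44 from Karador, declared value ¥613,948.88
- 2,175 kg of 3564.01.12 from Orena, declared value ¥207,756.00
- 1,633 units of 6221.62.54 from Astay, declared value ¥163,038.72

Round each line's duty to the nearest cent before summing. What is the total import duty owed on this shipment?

¥299,292.33

Line 1 (4372.51.52, Vinena, 1,768 units, ¥103,923.04):
Base rate for 4372.51.52 is 6% + ¥0.70/unit.
Duty = ¥103,923.04 × 6% + 1,768 × ¥0.70 = ¥7,472.98.
Line 2 (5394.63.44, Karador, 3,638 kg, ¥613,948.88):
Base rate for 5394.63.44 is 18.5% + ¥2.44/kg.
Duty = ¥613,948.88 × 18.5% + 3,638 × ¥2.44 = ¥122,457.26.
Line 3 (3564.01.12, Orena, 2,175 kg, ¥207,756.00):
Base rate for 3564.01.12 is ¥7.02/kg.
Additional duty on 3564.01.12 from Orena: +67.5% ad valorem. Applied ad valorem rate = 67.5%.
Duty = ¥207,756.00 × 67.5% + 2,175 × ¥7.02 = ¥155,503.80.
Line 4 (6221.62.54, Astay, 1,633 units, ¥163,038.72):
Base rate for 6221.62.54 is 16.5% + ¥2.79/unit.
Origin Astay qualifies under the Belland–Astay agreement and 6221.62.54 is covered: preferential rate 8.5% applies instead.
Duty = ¥163,038.72 × 8.5% = ¥13,858.29.
Total = ¥7,472.98 + ¥122,457.26 + ¥155,503.80 + ¥13,858.29 = ¥299,292.33.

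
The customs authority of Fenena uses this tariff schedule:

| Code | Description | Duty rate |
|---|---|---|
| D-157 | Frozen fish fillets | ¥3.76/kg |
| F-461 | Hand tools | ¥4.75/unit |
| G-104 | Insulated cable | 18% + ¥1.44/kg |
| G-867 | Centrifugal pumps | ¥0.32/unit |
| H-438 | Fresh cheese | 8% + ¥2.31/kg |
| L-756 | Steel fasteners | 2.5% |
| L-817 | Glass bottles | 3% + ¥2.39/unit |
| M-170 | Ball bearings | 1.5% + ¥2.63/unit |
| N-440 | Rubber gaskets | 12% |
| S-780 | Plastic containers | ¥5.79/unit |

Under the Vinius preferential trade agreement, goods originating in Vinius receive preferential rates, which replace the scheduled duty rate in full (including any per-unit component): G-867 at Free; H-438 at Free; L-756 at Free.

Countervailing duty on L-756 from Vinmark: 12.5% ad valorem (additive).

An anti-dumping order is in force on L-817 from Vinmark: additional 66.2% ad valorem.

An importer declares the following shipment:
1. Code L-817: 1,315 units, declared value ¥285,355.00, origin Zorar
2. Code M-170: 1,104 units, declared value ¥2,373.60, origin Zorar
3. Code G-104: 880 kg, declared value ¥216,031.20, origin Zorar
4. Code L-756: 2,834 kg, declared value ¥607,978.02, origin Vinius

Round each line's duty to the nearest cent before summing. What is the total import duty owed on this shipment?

Line 1 (L-817, Zorar, 1,315 units, ¥285,355.00):
Base rate for L-817 is 3% + ¥2.39/unit.
The additional-duty order on L-817 targets Vinmark, not Zorar; it does not apply.
Duty = ¥285,355.00 × 3% + 1,315 × ¥2.39 = ¥11,703.50.
Line 2 (M-170, Zorar, 1,104 units, ¥2,373.60):
Base rate for M-170 is 1.5% + ¥2.63/unit.
Duty = ¥2,373.60 × 1.5% + 1,104 × ¥2.63 = ¥2,939.12.
Line 3 (G-104, Zorar, 880 kg, ¥216,031.20):
Base rate for G-104 is 18% + ¥1.44/kg.
Duty = ¥216,031.20 × 18% + 880 × ¥1.44 = ¥40,152.82.
Line 4 (L-756, Vinius, 2,834 kg, ¥607,978.02):
Base rate for L-756 is 2.5%.
Origin Vinius qualifies under the Fenena–Vinius agreement and L-756 is covered: preferential rate Free applies instead.
The additional-duty order on L-756 targets Vinmark, not Vinius; it does not apply.
Duty = ¥607,978.02 × 0% = ¥0.00.
Total = ¥11,703.50 + ¥2,939.12 + ¥40,152.82 + ¥0.00 = ¥54,795.44.

¥54,795.44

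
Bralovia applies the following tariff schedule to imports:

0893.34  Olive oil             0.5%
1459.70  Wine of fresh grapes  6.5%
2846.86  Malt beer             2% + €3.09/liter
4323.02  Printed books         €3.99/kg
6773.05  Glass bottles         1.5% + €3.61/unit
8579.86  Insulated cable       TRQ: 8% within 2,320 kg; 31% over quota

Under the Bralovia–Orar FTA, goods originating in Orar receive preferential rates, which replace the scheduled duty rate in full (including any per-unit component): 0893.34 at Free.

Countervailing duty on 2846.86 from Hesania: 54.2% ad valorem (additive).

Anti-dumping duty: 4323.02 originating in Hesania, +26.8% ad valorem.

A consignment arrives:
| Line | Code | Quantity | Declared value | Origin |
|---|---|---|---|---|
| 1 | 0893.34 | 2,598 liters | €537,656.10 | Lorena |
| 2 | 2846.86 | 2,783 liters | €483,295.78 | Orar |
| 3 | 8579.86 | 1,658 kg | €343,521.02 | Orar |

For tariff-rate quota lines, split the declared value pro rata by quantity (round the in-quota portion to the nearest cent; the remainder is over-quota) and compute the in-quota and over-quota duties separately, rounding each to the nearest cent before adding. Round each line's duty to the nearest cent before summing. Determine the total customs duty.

Line 1 (0893.34, Lorena, 2,598 liters, €537,656.10):
Base rate for 0893.34 is 0.5%.
0893.34 has an FTA preferential rate, but origin Lorena is not Orar; base rate stands.
Duty = €537,656.10 × 0.5% = €2,688.28.
Line 2 (2846.86, Orar, 2,783 liters, €483,295.78):
Base rate for 2846.86 is 2% + €3.09/liter.
Origin Orar is the FTA partner but 2846.86 is not on the preference list; base rate stands.
The additional-duty order on 2846.86 targets Hesania, not Orar; it does not apply.
Duty = €483,295.78 × 2% + 2,783 × €3.09 = €18,265.39.
Line 3 (8579.86, Orar, 1,658 kg, €343,521.02):
Code 8579.86 is under a tariff-rate quota (threshold 2,320 kg). Quantity 1,658 kg is within the quota, so the in-quota rate 8% applies to the full value.
Duty = €343,521.02 × 8% = €27,481.68.
Total = €2,688.28 + €18,265.39 + €27,481.68 = €48,435.35.

€48,435.35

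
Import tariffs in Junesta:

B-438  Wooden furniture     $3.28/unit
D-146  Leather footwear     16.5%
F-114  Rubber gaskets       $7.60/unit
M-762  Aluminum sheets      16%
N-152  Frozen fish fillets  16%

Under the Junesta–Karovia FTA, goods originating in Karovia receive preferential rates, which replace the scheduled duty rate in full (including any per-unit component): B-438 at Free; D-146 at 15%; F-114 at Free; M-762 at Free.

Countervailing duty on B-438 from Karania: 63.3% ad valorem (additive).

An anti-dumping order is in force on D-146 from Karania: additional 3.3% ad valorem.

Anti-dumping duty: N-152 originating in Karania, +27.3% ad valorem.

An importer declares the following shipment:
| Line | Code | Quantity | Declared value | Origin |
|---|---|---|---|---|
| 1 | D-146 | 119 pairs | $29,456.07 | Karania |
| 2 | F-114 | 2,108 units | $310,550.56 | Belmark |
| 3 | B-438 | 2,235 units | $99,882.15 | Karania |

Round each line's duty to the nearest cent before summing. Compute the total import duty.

Line 1 (D-146, Karania, 119 pairs, $29,456.07):
Base rate for D-146 is 16.5%.
D-146 has an FTA preferential rate, but origin Karania is not Karovia; base rate stands.
Additional duty on D-146 from Karania: +3.3%. Applied ad valorem rate: 16.5% + 3.3% = 19.8%.
Duty = $29,456.07 × 19.8% = $5,832.30.
Line 2 (F-114, Belmark, 2,108 units, $310,550.56):
Base rate for F-114 is $7.60/unit.
F-114 has an FTA preferential rate, but origin Belmark is not Karovia; base rate stands.
Duty = 2,108 × $7.60 = $16,020.80.
Line 3 (B-438, Karania, 2,235 units, $99,882.15):
Base rate for B-438 is $3.28/unit.
B-438 has an FTA preferential rate, but origin Karania is not Karovia; base rate stands.
Additional duty on B-438 from Karania: +63.3% ad valorem. Applied ad valorem rate = 63.3%.
Duty = $99,882.15 × 63.3% + 2,235 × $3.28 = $70,556.20.
Total = $5,832.30 + $16,020.80 + $70,556.20 = $92,409.30.

$92,409.30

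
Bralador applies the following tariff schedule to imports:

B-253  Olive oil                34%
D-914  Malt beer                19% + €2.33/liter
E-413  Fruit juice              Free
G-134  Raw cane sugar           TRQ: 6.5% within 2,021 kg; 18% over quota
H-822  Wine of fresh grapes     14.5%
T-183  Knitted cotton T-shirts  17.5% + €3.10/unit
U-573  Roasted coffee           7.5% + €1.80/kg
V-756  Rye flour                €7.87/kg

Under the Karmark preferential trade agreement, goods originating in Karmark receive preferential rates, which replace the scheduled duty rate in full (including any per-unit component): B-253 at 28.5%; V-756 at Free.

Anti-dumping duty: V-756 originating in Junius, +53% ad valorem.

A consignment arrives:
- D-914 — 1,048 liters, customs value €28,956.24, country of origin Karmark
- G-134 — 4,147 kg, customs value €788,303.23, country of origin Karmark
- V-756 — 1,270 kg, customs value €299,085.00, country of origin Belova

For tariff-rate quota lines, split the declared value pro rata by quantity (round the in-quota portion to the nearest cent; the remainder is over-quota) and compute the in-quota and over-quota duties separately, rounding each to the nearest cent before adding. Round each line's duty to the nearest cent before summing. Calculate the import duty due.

Line 1 (D-914, Karmark, 1,048 liters, €28,956.24):
Base rate for D-914 is 19% + €2.33/liter.
Origin Karmark is the FTA partner but D-914 is not on the preference list; base rate stands.
Duty = €28,956.24 × 19% + 1,048 × €2.33 = €7,943.53.
Line 2 (G-134, Karmark, 4,147 kg, €788,303.23):
Code G-134 is under a tariff-rate quota (threshold 2,021 kg). In-quota: 2,021 kg at 6.5%; over-quota: 2,126 kg at 18%.
Pro-rata value split: in-quota = €788,303.23 × 2,021/4,147 = €384,171.89; over-quota = €788,303.23 − €384,171.89 = €404,131.34.
In-quota duty = €384,171.89 × 6.5% = €24,971.17. Over-quota duty = €404,131.34 × 18% = €72,743.64.
Line duty = €24,971.17 + €72,743.64 = €97,714.81.
Line 3 (V-756, Belova, 1,270 kg, €299,085.00):
Base rate for V-756 is €7.87/kg.
V-756 has an FTA preferential rate, but origin Belova is not Karmark; base rate stands.
The additional-duty order on V-756 targets Junius, not Belova; it does not apply.
Duty = 1,270 × €7.87 = €9,994.90.
Total = €7,943.53 + €97,714.81 + €9,994.90 = €115,653.24.

€115,653.24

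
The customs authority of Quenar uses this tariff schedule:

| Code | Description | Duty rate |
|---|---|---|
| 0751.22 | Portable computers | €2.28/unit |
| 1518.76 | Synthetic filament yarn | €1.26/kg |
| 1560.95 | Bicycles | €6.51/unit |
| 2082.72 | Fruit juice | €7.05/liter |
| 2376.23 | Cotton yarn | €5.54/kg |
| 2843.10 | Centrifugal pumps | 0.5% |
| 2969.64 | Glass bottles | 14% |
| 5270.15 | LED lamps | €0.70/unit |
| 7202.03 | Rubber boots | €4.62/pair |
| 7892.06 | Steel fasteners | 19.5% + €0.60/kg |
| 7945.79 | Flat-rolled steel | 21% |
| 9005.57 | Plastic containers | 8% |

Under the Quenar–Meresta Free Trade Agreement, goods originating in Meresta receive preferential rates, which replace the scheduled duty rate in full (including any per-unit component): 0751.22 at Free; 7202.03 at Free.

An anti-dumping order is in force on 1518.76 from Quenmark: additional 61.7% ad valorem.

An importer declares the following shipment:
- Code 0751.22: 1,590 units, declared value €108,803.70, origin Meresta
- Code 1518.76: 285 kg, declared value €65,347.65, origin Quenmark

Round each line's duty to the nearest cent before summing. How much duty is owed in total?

Line 1 (0751.22, Meresta, 1,590 units, €108,803.70):
Base rate for 0751.22 is €2.28/unit.
Origin Meresta qualifies under the Quenar–Meresta agreement and 0751.22 is covered: preferential rate Free applies instead.
Duty = €108,803.70 × 0% = €0.00.
Line 2 (1518.76, Quenmark, 285 kg, €65,347.65):
Base rate for 1518.76 is €1.26/kg.
Additional duty on 1518.76 from Quenmark: +61.7% ad valorem. Applied ad valorem rate = 61.7%.
Duty = €65,347.65 × 61.7% + 285 × €1.26 = €40,678.60.
Total = €0.00 + €40,678.60 = €40,678.60.

€40,678.60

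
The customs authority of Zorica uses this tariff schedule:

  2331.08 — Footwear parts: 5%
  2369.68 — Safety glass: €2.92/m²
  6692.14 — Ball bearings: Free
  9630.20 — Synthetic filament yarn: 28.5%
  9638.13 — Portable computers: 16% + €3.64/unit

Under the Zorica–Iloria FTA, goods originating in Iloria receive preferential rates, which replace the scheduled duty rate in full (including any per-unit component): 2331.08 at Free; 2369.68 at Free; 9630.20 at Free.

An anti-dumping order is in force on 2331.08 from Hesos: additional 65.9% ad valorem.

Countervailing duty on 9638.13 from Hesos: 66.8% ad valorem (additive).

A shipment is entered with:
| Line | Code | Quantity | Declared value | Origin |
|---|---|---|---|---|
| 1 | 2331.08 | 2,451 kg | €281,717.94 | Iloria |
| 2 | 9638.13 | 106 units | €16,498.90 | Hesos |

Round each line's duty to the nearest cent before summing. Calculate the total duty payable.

Line 1 (2331.08, Iloria, 2,451 kg, €281,717.94):
Base rate for 2331.08 is 5%.
Origin Iloria qualifies under the Zorica–Iloria agreement and 2331.08 is covered: preferential rate Free applies instead.
The additional-duty order on 2331.08 targets Hesos, not Iloria; it does not apply.
Duty = €281,717.94 × 0% = €0.00.
Line 2 (9638.13, Hesos, 106 units, €16,498.90):
Base rate for 9638.13 is 16% + €3.64/unit.
Additional duty on 9638.13 from Hesos: +66.8%. Applied ad valorem rate: 16% + 66.8% = 82.8%.
Duty = €16,498.90 × 82.8% + 106 × €3.64 = €14,046.93.
Total = €0.00 + €14,046.93 = €14,046.93.

€14,046.93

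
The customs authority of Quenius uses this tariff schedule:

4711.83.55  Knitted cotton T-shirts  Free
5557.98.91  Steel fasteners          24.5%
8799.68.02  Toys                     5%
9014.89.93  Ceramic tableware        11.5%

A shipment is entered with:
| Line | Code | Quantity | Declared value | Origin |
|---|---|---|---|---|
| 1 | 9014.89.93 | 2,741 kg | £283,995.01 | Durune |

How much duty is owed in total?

Line 1 (9014.89.93, Durune, 2,741 kg, £283,995.01):
Base rate for 9014.89.93 is 11.5%.
Duty = £283,995.01 × 11.5% = £32,659.43.

£32,659.43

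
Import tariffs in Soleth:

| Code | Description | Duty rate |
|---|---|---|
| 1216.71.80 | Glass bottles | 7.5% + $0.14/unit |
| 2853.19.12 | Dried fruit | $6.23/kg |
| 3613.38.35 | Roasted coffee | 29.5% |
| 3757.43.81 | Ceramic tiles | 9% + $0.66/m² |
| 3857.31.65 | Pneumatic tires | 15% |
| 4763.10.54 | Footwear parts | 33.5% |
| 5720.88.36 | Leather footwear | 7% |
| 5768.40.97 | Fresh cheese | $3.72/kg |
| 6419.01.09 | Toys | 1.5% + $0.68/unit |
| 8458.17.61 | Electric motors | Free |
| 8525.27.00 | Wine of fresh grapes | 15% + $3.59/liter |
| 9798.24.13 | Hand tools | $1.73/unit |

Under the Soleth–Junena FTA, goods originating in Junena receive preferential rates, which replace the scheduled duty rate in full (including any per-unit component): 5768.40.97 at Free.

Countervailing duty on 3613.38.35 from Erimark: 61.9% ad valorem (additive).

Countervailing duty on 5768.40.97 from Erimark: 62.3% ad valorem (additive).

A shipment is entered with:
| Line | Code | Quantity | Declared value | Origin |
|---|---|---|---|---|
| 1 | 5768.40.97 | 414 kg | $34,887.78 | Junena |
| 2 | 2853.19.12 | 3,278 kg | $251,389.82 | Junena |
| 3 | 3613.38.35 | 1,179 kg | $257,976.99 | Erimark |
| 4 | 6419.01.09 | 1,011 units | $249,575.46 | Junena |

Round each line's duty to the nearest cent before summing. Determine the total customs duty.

$260,644.02

Line 1 (5768.40.97, Junena, 414 kg, $34,887.78):
Base rate for 5768.40.97 is $3.72/kg.
Origin Junena qualifies under the Soleth–Junena agreement and 5768.40.97 is covered: preferential rate Free applies instead.
The additional-duty order on 5768.40.97 targets Erimark, not Junena; it does not apply.
Duty = $34,887.78 × 0% = $0.00.
Line 2 (2853.19.12, Junena, 3,278 kg, $251,389.82):
Base rate for 2853.19.12 is $6.23/kg.
Origin Junena is the FTA partner but 2853.19.12 is not on the preference list; base rate stands.
Duty = 3,278 × $6.23 = $20,421.94.
Line 3 (3613.38.35, Erimark, 1,179 kg, $257,976.99):
Base rate for 3613.38.35 is 29.5%.
Additional duty on 3613.38.35 from Erimark: +61.9%. Applied ad valorem rate: 29.5% + 61.9% = 91.4%.
Duty = $257,976.99 × 91.4% = $235,790.97.
Line 4 (6419.01.09, Junena, 1,011 units, $249,575.46):
Base rate for 6419.01.09 is 1.5% + $0.68/unit.
Origin Junena is the FTA partner but 6419.01.09 is not on the preference list; base rate stands.
Duty = $249,575.46 × 1.5% + 1,011 × $0.68 = $4,431.11.
Total = $0.00 + $20,421.94 + $235,790.97 + $4,431.11 = $260,644.02.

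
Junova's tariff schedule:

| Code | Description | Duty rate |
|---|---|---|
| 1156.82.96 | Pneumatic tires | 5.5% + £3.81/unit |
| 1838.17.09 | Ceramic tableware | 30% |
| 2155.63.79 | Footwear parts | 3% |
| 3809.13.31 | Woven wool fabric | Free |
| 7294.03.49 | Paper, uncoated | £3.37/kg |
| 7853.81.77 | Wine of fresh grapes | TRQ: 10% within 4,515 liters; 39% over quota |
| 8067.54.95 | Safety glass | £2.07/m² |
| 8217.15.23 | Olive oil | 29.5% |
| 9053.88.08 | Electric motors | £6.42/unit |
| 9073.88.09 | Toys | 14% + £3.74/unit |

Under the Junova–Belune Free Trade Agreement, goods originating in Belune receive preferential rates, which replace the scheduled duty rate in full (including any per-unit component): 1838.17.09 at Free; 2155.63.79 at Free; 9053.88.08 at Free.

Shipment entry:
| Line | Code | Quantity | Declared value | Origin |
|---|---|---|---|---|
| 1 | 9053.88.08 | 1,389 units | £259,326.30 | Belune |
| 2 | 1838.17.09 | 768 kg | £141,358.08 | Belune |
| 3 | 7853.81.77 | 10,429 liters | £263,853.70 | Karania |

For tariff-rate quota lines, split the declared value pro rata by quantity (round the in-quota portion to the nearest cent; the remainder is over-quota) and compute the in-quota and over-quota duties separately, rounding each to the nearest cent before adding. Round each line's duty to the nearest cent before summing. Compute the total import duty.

£69,776.39

Line 1 (9053.88.08, Belune, 1,389 units, £259,326.30):
Base rate for 9053.88.08 is £6.42/unit.
Origin Belune qualifies under the Junova–Belune agreement and 9053.88.08 is covered: preferential rate Free applies instead.
Duty = £259,326.30 × 0% = £0.00.
Line 2 (1838.17.09, Belune, 768 kg, £141,358.08):
Base rate for 1838.17.09 is 30%.
Origin Belune qualifies under the Junova–Belune agreement and 1838.17.09 is covered: preferential rate Free applies instead.
Duty = £141,358.08 × 0% = £0.00.
Line 3 (7853.81.77, Karania, 10,429 liters, £263,853.70):
Code 7853.81.77 is under a tariff-rate quota (threshold 4,515 liters). In-quota: 4,515 liters at 10%; over-quota: 5,914 liters at 39%.
Pro-rata value split: in-quota = £263,853.70 × 4,515/10,429 = £114,229.50; over-quota = £263,853.70 − £114,229.50 = £149,624.20.
In-quota duty = £114,229.50 × 10% = £11,422.95. Over-quota duty = £149,624.20 × 39% = £58,353.44.
Line duty = £11,422.95 + £58,353.44 = £69,776.39.
Total = £0.00 + £0.00 + £69,776.39 = £69,776.39.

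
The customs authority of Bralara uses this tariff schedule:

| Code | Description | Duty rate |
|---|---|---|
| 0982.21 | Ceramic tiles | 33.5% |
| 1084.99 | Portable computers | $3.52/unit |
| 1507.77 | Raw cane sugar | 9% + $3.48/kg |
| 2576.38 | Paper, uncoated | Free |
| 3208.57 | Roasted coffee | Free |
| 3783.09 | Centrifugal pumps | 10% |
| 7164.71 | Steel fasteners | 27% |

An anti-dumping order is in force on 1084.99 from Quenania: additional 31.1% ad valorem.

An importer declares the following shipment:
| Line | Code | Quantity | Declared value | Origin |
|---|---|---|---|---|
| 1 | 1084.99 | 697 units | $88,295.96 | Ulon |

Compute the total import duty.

Line 1 (1084.99, Ulon, 697 units, $88,295.96):
Base rate for 1084.99 is $3.52/unit.
The additional-duty order on 1084.99 targets Quenania, not Ulon; it does not apply.
Duty = 697 × $3.52 = $2,453.44.

$2,453.44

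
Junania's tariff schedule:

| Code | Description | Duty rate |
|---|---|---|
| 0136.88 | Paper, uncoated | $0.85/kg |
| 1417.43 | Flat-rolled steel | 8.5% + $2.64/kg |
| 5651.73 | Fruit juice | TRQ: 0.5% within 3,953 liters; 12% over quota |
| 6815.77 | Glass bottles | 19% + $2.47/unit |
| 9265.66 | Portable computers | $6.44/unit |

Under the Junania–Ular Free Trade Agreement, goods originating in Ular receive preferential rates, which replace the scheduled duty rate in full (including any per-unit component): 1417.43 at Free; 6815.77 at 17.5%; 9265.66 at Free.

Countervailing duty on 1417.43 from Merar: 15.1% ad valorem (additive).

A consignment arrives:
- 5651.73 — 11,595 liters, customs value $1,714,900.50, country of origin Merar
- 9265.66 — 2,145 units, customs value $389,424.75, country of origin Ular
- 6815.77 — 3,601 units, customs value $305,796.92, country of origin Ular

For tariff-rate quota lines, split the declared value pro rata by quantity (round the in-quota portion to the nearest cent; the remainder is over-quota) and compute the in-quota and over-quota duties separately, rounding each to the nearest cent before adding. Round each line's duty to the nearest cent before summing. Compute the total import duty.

$192,067.92

Line 1 (5651.73, Merar, 11,595 liters, $1,714,900.50):
Code 5651.73 is under a tariff-rate quota (threshold 3,953 liters). In-quota: 3,953 liters at 0.5%; over-quota: 7,642 liters at 12%.
Pro-rata value split: in-quota = $1,714,900.50 × 3,953/11,595 = $584,648.70; over-quota = $1,714,900.50 − $584,648.70 = $1,130,251.80.
In-quota duty = $584,648.70 × 0.5% = $2,923.24. Over-quota duty = $1,130,251.80 × 12% = $135,630.22.
Line duty = $2,923.24 + $135,630.22 = $138,553.46.
Line 2 (9265.66, Ular, 2,145 units, $389,424.75):
Base rate for 9265.66 is $6.44/unit.
Origin Ular qualifies under the Junania–Ular agreement and 9265.66 is covered: preferential rate Free applies instead.
Duty = $389,424.75 × 0% = $0.00.
Line 3 (6815.77, Ular, 3,601 units, $305,796.92):
Base rate for 6815.77 is 19% + $2.47/unit.
Origin Ular qualifies under the Junania–Ular agreement and 6815.77 is covered: preferential rate 17.5% applies instead.
Duty = $305,796.92 × 17.5% = $53,514.46.
Total = $138,553.46 + $0.00 + $53,514.46 = $192,067.92.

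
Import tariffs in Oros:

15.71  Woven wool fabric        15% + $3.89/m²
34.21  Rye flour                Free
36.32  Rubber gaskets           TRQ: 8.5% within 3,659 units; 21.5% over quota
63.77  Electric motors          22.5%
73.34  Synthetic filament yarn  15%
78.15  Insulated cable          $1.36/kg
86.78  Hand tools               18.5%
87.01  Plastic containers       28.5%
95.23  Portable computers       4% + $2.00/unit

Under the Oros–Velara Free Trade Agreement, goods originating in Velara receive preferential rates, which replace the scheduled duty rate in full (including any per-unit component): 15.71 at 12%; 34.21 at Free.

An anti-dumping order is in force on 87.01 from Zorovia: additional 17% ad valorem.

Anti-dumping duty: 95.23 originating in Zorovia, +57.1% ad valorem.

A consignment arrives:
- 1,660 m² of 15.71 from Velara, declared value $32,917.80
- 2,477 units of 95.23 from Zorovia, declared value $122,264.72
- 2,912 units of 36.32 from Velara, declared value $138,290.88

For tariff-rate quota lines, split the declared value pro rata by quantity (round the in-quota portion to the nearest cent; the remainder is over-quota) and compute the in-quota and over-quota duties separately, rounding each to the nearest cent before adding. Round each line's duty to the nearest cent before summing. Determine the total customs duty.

Line 1 (15.71, Velara, 1,660 m², $32,917.80):
Base rate for 15.71 is 15% + $3.89/m².
Origin Velara qualifies under the Oros–Velara agreement and 15.71 is covered: preferential rate 12% applies instead.
Duty = $32,917.80 × 12% = $3,950.14.
Line 2 (95.23, Zorovia, 2,477 units, $122,264.72):
Base rate for 95.23 is 4% + $2.00/unit.
Additional duty on 95.23 from Zorovia: +57.1%. Applied ad valorem rate: 4% + 57.1% = 61.1%.
Duty = $122,264.72 × 61.1% + 2,477 × $2.00 = $79,657.74.
Line 3 (36.32, Velara, 2,912 units, $138,290.88):
Code 36.32 is under a tariff-rate quota (threshold 3,659 units). Quantity 2,912 units is within the quota, so the in-quota rate 8.5% applies to the full value.
Duty = $138,290.88 × 8.5% = $11,754.72.
Total = $3,950.14 + $79,657.74 + $11,754.72 = $95,362.60.

$95,362.60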